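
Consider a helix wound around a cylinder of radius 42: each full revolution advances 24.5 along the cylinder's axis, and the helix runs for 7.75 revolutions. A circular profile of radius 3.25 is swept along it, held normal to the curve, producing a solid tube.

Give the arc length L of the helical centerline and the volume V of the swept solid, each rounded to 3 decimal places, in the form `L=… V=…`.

L=2053.972 V=68157.100

2πR = 2π·42 = 263.893783
per-turn = √(263.893783² + 24.5²) = √(69639.9287 + 600.25) = √70240.1787 = 265.028637
L = 7.75 × 265.028637 = 2053.971940
V = π·3.25² × L = 33.183072 × 2053.971940 = 68157.099601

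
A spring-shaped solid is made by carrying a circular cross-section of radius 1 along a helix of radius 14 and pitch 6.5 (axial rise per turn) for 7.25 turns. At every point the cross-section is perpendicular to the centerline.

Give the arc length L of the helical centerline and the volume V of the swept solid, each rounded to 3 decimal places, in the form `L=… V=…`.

2πR = 2π·14 = 87.964594
per-turn = √(87.964594² + 6.5²) = √(7737.7699 + 42.25) = √7780.0199 = 88.204421
L = 7.25 × 88.204421 = 639.482051
V = π·1² × L = 3.141593 × 639.482051 = 2008.992113

L=639.482 V=2008.992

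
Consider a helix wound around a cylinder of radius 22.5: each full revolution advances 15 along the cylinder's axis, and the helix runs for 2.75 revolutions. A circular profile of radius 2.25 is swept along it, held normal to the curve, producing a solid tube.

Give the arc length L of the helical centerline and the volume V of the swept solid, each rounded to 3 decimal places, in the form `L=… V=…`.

L=390.954 V=6217.860

2πR = 2π·22.5 = 141.371669
per-turn = √(141.371669² + 15²) = √(19985.9489 + 225) = √20210.9489 = 142.165217
L = 2.75 × 142.165217 = 390.954347
V = π·2.25² × L = 15.904313 × 390.954347 = 6217.860223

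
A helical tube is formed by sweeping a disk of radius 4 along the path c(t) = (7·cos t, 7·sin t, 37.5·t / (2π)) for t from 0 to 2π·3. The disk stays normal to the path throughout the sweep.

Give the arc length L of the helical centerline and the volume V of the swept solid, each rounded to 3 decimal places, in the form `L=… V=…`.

L=173.396 V=8715.842

2πR = 2π·7 = 43.982297
per-turn = √(43.982297² + 37.5²) = √(1934.4425 + 1406.25) = √3340.6925 = 57.798724
L = 3 × 57.798724 = 173.396171
V = π·4² × L = 50.265482 × 173.396171 = 8715.842198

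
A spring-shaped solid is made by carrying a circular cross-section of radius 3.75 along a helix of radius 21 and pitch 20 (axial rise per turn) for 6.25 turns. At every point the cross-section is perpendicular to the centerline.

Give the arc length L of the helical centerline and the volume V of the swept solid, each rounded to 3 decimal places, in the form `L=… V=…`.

L=834.088 V=36848.869

2πR = 2π·21 = 131.946891
per-turn = √(131.946891² + 20²) = √(17409.9822 + 400) = √17809.9822 = 133.454045
L = 6.25 × 133.454045 = 834.087782
V = π·3.75² × L = 44.178647 × 834.087782 = 36848.869435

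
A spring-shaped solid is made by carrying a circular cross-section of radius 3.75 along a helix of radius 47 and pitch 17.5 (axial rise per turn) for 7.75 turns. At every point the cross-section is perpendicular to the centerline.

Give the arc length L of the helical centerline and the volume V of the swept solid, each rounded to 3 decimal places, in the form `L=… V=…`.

L=2292.665 V=101286.850

2πR = 2π·47 = 295.309709
per-turn = √(295.309709² + 17.5²) = √(87207.8245 + 306.25) = √87514.0745 = 295.827778
L = 7.75 × 295.827778 = 2292.665283
V = π·3.75² × L = 44.178647 × 2292.665283 = 101286.849510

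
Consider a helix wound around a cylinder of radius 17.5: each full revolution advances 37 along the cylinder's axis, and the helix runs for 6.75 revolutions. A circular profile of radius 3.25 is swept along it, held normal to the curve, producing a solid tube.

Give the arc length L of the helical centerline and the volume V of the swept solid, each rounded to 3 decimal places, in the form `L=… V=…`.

2πR = 2π·17.5 = 109.955743
per-turn = √(109.955743² + 37²) = √(12090.2654 + 1369) = √13459.2654 = 116.014074
L = 6.75 × 116.014074 = 783.095000
V = π·3.25² × L = 33.183072 × 783.095000 = 25985.498092

L=783.095 V=25985.498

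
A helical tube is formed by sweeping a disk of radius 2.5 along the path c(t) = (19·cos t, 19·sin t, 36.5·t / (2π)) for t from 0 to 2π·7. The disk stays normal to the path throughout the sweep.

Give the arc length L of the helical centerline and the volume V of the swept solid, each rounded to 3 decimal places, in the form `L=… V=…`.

2πR = 2π·19 = 119.380521
per-turn = √(119.380521² + 36.5²) = √(14251.7088 + 1332.25) = √15583.9588 = 124.835727
L = 7 × 124.835727 = 873.850090
V = π·2.5² × L = 19.634954 × 873.850090 = 17158.006385

L=873.850 V=17158.006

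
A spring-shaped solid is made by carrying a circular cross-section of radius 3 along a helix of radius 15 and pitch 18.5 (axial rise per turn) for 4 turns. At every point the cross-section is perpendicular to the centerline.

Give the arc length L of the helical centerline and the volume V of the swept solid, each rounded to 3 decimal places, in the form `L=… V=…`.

2πR = 2π·15 = 94.247780
per-turn = √(94.247780² + 18.5²) = √(8882.6440 + 342.25) = √9224.8940 = 96.046312
L = 4 × 96.046312 = 384.185246
V = π·3² × L = 28.274334 × 384.185246 = 10862.581923

L=384.185 V=10862.582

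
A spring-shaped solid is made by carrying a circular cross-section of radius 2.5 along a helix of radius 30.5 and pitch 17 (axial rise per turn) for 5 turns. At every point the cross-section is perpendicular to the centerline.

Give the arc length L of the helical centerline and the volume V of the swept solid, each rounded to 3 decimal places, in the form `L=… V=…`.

L=961.949 V=18887.815

2πR = 2π·30.5 = 191.637152
per-turn = √(191.637152² + 17²) = √(36724.7980 + 289) = √37013.7980 = 192.389703
L = 5 × 192.389703 = 961.948517
V = π·2.5² × L = 19.634954 × 961.948517 = 18887.814964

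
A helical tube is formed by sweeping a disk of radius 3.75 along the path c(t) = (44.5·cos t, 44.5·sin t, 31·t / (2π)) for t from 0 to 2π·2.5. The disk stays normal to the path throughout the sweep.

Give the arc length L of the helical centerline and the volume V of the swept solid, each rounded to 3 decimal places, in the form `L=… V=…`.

2πR = 2π·44.5 = 279.601746
per-turn = √(279.601746² + 31²) = √(78177.1365 + 961) = √79138.1365 = 281.315013
L = 2.5 × 281.315013 = 703.287532
V = π·3.75² × L = 44.178647 × 703.287532 = 31070.291405

L=703.288 V=31070.291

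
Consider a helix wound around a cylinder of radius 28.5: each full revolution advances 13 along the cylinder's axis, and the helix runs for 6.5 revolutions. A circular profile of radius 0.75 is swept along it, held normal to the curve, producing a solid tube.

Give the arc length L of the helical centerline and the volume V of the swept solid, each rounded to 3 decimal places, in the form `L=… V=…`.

2πR = 2π·28.5 = 179.070781
per-turn = √(179.070781² + 13²) = √(32066.3447 + 169) = √32235.3447 = 179.542042
L = 6.5 × 179.542042 = 1167.023270
V = π·0.75² × L = 1.767146 × 1167.023270 = 2062.300350

L=1167.023 V=2062.300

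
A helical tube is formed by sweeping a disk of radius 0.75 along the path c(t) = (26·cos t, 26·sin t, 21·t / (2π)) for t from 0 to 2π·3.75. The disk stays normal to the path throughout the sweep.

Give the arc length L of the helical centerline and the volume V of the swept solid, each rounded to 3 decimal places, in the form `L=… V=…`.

L=617.651 V=1091.480

2πR = 2π·26 = 163.362818
per-turn = √(163.362818² + 21²) = √(26687.4103 + 441) = √27128.4103 = 164.707044
L = 3.75 × 164.707044 = 617.651415
V = π·0.75² × L = 1.767146 × 617.651415 = 1091.480145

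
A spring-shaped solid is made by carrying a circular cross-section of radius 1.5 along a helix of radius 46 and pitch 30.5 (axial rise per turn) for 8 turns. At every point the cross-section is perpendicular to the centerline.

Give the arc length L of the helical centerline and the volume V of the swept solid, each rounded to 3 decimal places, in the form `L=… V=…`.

L=2325.051 V=16434.816

2πR = 2π·46 = 289.026524
per-turn = √(289.026524² + 30.5²) = √(83536.3317 + 930.25) = √84466.5817 = 290.631350
L = 8 × 290.631350 = 2325.050801
V = π·1.5² × L = 7.068583 × 2325.050801 = 16434.815658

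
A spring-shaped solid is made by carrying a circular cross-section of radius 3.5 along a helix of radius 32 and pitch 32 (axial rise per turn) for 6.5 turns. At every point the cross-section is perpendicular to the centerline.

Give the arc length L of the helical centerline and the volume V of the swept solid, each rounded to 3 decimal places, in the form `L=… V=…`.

2πR = 2π·32 = 201.061930
per-turn = √(201.061930² + 32²) = √(40425.8996 + 1024) = √41449.8996 = 203.592484
L = 6.5 × 203.592484 = 1323.351147
V = π·3.5² × L = 38.484510 × 1323.351147 = 50928.520473

L=1323.351 V=50928.520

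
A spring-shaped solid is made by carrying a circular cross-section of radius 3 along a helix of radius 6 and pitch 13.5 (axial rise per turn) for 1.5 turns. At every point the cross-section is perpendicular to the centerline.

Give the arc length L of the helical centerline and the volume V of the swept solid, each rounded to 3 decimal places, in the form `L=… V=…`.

2πR = 2π·6 = 37.699112
per-turn = √(37.699112² + 13.5²) = √(1421.2230 + 182.25) = √1603.4730 = 40.043389
L = 1.5 × 40.043389 = 60.065084
V = π·3² × L = 28.274334 × 60.065084 = 1698.300242

L=60.065 V=1698.300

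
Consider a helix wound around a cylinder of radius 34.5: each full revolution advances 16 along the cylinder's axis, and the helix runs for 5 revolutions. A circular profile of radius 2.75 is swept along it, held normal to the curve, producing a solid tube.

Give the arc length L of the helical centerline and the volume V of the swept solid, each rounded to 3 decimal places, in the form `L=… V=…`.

2πR = 2π·34.5 = 216.769893
per-turn = √(216.769893² + 16²) = √(46989.1866 + 256) = √47245.1866 = 217.359579
L = 5 × 217.359579 = 1086.797895
V = π·2.75² × L = 23.758294 × 1086.797895 = 25820.464381

L=1086.798 V=25820.464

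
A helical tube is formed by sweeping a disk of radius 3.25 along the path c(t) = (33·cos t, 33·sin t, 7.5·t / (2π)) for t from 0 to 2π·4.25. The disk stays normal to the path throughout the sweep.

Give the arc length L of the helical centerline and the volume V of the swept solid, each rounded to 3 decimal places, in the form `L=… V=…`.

2πR = 2π·33 = 207.345115
per-turn = √(207.345115² + 7.5²) = √(42991.9968 + 56.25) = √43048.2468 = 207.480714
L = 4.25 × 207.480714 = 881.793035
V = π·3.25² × L = 33.183072 × 881.793035 = 29260.602139

L=881.793 V=29260.602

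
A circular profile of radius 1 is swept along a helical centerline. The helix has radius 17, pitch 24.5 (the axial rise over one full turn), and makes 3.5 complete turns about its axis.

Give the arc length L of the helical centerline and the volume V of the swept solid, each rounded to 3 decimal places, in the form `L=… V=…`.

2πR = 2π·17 = 106.814150
per-turn = √(106.814150² + 24.5²) = √(11409.2627 + 600.25) = √12009.5127 = 109.587922
L = 3.5 × 109.587922 = 383.557728
V = π·1² × L = 3.141593 × 383.557728 = 1204.982139

L=383.558 V=1204.982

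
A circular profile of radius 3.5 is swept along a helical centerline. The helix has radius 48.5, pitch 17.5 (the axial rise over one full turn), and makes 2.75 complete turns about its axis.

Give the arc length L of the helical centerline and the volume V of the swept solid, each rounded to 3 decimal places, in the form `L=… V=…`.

L=839.401 V=32303.919

2πR = 2π·48.5 = 304.734487
per-turn = √(304.734487² + 17.5²) = √(92863.1078 + 306.25) = √93169.3578 = 305.236560
L = 2.75 × 305.236560 = 839.400541
V = π·3.5² × L = 38.484510 × 839.400541 = 32303.918524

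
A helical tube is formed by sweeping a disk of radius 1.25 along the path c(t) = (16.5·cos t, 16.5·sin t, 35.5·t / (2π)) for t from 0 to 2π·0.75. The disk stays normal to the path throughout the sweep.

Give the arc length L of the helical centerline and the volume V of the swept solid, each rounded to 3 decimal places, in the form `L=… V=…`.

L=82.187 V=403.433

2πR = 2π·16.5 = 103.672558
per-turn = √(103.672558² + 35.5²) = √(10747.9992 + 1260.25) = √12008.2492 = 109.582157
L = 0.75 × 109.582157 = 82.186618
V = π·1.25² × L = 4.908739 × 82.186618 = 403.432617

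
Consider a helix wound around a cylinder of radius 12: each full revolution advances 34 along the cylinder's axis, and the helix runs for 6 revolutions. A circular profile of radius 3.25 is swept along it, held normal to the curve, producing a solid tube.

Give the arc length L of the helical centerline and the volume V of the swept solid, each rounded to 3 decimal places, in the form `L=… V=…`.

2πR = 2π·12 = 75.398224
per-turn = √(75.398224² + 34²) = √(5684.8921 + 1156) = √6840.8921 = 82.709686
L = 6 × 82.709686 = 496.258115
V = π·3.25² × L = 33.183072 × 496.258115 = 16467.368966

L=496.258 V=16467.369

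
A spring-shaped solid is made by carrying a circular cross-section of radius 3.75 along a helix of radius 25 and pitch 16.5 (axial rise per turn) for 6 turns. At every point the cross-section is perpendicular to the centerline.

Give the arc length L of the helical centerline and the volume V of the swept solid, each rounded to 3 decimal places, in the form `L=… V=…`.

L=947.663 V=41866.474

2πR = 2π·25 = 157.079633
per-turn = √(157.079633² + 16.5²) = √(24674.0110 + 272.25) = √24946.2610 = 157.943854
L = 6 × 157.943854 = 947.663124
V = π·3.75² × L = 44.178647 × 947.663124 = 41866.474326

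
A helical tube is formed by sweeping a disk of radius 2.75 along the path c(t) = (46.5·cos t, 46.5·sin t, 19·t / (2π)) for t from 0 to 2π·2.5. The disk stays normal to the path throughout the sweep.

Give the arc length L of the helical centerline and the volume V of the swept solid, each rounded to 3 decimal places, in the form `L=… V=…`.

2πR = 2π·46.5 = 292.168117
per-turn = √(292.168117² + 19²) = √(85362.2085 + 361) = √85723.2085 = 292.785260
L = 2.5 × 292.785260 = 731.963150
V = π·2.75² × L = 23.758294 × 731.963150 = 17390.196038

L=731.963 V=17390.196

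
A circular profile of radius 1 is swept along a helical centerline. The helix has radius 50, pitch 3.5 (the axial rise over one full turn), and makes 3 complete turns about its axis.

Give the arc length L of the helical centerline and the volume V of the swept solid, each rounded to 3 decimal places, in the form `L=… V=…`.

2πR = 2π·50 = 314.159265
per-turn = √(314.159265² + 3.5²) = √(98696.0440 + 12.25) = √98708.2940 = 314.178761
L = 3 × 314.178761 = 942.536284
V = π·1² × L = 3.141593 × 942.536284 = 2961.065065

L=942.536 V=2961.065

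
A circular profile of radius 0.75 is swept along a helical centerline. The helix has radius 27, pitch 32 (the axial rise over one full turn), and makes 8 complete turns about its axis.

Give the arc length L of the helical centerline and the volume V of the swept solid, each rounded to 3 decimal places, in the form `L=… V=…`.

2πR = 2π·27 = 169.646003
per-turn = √(169.646003² + 32²) = √(28779.7664 + 1024) = √29803.7664 = 172.637674
L = 8 × 172.637674 = 1381.101391
V = π·0.75² × L = 1.767146 × 1381.101391 = 2440.607616

L=1381.101 V=2440.608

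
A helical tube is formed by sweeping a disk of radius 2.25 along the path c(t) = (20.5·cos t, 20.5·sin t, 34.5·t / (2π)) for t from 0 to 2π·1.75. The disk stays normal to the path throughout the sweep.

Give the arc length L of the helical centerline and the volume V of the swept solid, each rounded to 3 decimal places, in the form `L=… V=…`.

2πR = 2π·20.5 = 128.805299
per-turn = √(128.805299² + 34.5²) = √(16590.8050 + 1190.25) = √17781.0550 = 133.345622
L = 1.75 × 133.345622 = 233.354839
V = π·2.25² × L = 15.904313 × 233.354839 = 3711.348357

L=233.355 V=3711.348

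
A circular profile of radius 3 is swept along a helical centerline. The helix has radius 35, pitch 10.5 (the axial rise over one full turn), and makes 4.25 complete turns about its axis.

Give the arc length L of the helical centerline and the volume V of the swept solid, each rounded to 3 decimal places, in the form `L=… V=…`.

L=935.689 V=26455.971

2πR = 2π·35 = 219.911486
per-turn = √(219.911486² + 10.5²) = √(48361.0616 + 110.25) = √48471.3116 = 220.162012
L = 4.25 × 220.162012 = 935.688551
V = π·3² × L = 28.274334 × 935.688551 = 26455.970511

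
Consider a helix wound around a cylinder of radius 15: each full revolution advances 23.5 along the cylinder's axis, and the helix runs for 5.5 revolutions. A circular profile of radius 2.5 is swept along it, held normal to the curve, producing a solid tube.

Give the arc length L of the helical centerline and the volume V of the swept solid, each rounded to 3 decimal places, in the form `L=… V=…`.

2πR = 2π·15 = 94.247780
per-turn = √(94.247780² + 23.5²) = √(8882.6440 + 552.25) = √9434.8940 = 97.133382
L = 5.5 × 97.133382 = 534.233603
V = π·2.5² × L = 19.634954 × 534.233603 = 10489.652261

L=534.234 V=10489.652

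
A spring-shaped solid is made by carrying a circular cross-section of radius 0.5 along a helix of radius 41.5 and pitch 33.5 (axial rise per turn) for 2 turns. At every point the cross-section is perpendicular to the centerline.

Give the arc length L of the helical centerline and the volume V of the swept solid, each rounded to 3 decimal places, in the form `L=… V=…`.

2πR = 2π·41.5 = 260.752190
per-turn = √(260.752190² + 33.5²) = √(67991.7047 + 1122.25) = √69113.9547 = 262.895330
L = 2 × 262.895330 = 525.790661
V = π·0.5² × L = 0.785398 × 525.790661 = 412.955019

L=525.791 V=412.955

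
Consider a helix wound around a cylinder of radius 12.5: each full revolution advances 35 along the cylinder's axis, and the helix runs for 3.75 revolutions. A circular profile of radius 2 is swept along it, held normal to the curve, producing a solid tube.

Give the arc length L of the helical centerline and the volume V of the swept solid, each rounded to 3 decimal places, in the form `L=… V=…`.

2πR = 2π·12.5 = 78.539816
per-turn = √(78.539816² + 35²) = √(6168.5028 + 1225) = √7393.5028 = 85.985480
L = 3.75 × 85.985480 = 322.445550
V = π·2² × L = 12.566371 × 322.445550 = 4051.970279

L=322.446 V=4051.970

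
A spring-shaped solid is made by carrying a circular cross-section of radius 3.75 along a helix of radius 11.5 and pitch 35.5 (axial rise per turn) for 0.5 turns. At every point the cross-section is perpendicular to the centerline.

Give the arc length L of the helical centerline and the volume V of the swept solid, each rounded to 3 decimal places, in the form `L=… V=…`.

2πR = 2π·11.5 = 72.256631
per-turn = √(72.256631² + 35.5²) = √(5221.0207 + 1260.25) = √6481.2707 = 80.506340
L = 0.5 × 80.506340 = 40.253170
V = π·3.75² × L = 44.178647 × 40.253170 = 1778.330568

L=40.253 V=1778.331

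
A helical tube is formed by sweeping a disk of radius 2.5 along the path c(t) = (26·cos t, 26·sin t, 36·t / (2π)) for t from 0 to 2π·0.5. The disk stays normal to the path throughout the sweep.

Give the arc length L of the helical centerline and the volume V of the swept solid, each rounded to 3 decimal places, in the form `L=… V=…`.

2πR = 2π·26 = 163.362818
per-turn = √(163.362818² + 36²) = √(26687.4103 + 1296) = √27983.4103 = 167.282427
L = 0.5 × 167.282427 = 83.641213
V = π·2.5² × L = 19.634954 × 83.641213 = 1642.291384

L=83.641 V=1642.291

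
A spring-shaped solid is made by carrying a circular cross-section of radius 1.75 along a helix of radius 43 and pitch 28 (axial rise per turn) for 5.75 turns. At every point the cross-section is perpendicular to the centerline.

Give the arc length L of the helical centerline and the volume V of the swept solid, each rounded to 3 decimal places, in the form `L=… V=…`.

L=1561.838 V=15026.642

2πR = 2π·43 = 270.176968
per-turn = √(270.176968² + 28²) = √(72995.5942 + 784) = √73779.5942 = 271.623994
L = 5.75 × 271.623994 = 1561.837966
V = π·1.75² × L = 9.621128 × 1561.837966 = 15026.642206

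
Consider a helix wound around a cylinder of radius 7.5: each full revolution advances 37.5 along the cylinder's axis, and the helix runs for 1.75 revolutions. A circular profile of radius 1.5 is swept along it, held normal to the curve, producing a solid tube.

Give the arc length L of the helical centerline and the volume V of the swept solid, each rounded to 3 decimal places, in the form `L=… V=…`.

L=105.392 V=744.970

2πR = 2π·7.5 = 47.123890
per-turn = √(47.123890² + 37.5²) = √(2220.6610 + 1406.25) = √3626.9110 = 60.223841
L = 1.75 × 60.223841 = 105.391721
V = π·1.5² × L = 7.068583 × 105.391721 = 744.970179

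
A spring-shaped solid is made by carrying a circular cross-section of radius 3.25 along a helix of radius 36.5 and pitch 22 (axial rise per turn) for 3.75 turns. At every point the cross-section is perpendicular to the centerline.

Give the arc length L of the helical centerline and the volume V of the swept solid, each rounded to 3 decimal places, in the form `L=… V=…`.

L=863.959 V=28668.814

2πR = 2π·36.5 = 229.336264
per-turn = √(229.336264² + 22²) = √(52595.1219 + 484) = √53079.1219 = 230.389066
L = 3.75 × 230.389066 = 863.958998
V = π·3.25² × L = 33.183072 × 863.958998 = 28668.814000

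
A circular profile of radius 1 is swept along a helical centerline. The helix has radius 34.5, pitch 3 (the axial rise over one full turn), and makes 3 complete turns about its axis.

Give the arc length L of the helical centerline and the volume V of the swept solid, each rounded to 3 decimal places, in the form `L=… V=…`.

L=650.372 V=2043.204

2πR = 2π·34.5 = 216.769893
per-turn = √(216.769893² + 3²) = √(46989.1866 + 9) = √46998.1866 = 216.790651
L = 3 × 216.790651 = 650.371954
V = π·1² × L = 3.141593 × 650.371954 = 2043.203754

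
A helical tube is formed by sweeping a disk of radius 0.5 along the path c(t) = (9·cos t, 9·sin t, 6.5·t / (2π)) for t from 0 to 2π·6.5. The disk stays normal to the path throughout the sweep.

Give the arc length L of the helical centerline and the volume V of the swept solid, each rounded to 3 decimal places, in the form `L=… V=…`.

2πR = 2π·9 = 56.548668
per-turn = √(56.548668² + 6.5²) = √(3197.7518 + 42.25) = √3240.0018 = 56.921014
L = 6.5 × 56.921014 = 369.986590
V = π·0.5² × L = 0.785398 × 369.986590 = 290.586789

L=369.987 V=290.587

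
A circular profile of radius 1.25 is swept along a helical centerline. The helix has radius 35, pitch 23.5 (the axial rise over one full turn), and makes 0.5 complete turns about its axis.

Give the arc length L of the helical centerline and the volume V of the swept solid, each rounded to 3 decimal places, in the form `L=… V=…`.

2πR = 2π·35 = 219.911486
per-turn = √(219.911486² + 23.5²) = √(48361.0616 + 552.25) = √48913.3116 = 221.163540
L = 0.5 × 221.163540 = 110.581770
V = π·1.25² × L = 4.908739 × 110.581770 = 542.816995

L=110.582 V=542.817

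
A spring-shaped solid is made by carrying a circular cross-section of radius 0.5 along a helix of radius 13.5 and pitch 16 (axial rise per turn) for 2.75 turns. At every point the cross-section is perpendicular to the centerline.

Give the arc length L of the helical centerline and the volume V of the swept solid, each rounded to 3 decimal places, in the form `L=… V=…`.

L=237.377 V=186.435

2πR = 2π·13.5 = 84.823002
per-turn = √(84.823002² + 16²) = √(7194.9416 + 256) = √7450.9416 = 86.318837
L = 2.75 × 86.318837 = 237.376802
V = π·0.5² × L = 0.785398 × 237.376802 = 186.435304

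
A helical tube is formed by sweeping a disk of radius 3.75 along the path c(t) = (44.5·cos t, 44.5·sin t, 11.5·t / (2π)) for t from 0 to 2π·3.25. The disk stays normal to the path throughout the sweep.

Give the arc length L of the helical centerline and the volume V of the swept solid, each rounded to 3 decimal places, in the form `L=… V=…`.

2πR = 2π·44.5 = 279.601746
per-turn = √(279.601746² + 11.5²) = √(78177.1365 + 132.25) = √78309.3865 = 279.838143
L = 3.25 × 279.838143 = 909.473966
V = π·3.75² × L = 44.178647 × 909.473966 = 40179.329010

L=909.474 V=40179.329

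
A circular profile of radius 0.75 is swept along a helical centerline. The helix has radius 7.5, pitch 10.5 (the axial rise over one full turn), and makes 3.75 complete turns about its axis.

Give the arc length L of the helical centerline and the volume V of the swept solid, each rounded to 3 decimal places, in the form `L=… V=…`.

L=181.048 V=319.939

2πR = 2π·7.5 = 47.123890
per-turn = √(47.123890² + 10.5²) = √(2220.6610 + 110.25) = √2330.9110 = 48.279509
L = 3.75 × 48.279509 = 181.048159
V = π·0.75² × L = 1.767146 × 181.048159 = 319.938506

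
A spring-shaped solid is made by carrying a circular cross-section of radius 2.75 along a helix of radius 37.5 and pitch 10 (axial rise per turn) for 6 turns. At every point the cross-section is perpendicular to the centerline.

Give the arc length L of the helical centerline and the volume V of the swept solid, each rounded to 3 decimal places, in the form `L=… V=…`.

L=1414.989 V=33617.734

2πR = 2π·37.5 = 235.619449
per-turn = √(235.619449² + 10²) = √(55516.5248 + 100) = √55616.5248 = 235.831560
L = 6 × 235.831560 = 1414.989361
V = π·2.75² × L = 23.758294 × 1414.989361 = 33617.733868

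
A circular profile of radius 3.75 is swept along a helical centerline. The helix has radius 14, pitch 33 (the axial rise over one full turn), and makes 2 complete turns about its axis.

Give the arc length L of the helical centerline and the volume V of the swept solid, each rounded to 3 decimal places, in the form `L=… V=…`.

2πR = 2π·14 = 87.964594
per-turn = √(87.964594² + 33²) = √(7737.7699 + 1089) = √8826.7699 = 93.950891
L = 2 × 93.950891 = 187.901781
V = π·3.75² × L = 44.178647 × 187.901781 = 8301.246407

L=187.902 V=8301.246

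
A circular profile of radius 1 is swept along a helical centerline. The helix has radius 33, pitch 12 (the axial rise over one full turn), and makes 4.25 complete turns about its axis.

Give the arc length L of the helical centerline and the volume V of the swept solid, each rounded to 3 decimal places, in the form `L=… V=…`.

L=882.691 V=2773.057

2πR = 2π·33 = 207.345115
per-turn = √(207.345115² + 12²) = √(42991.9968 + 144) = √43135.9968 = 207.692072
L = 4.25 × 207.692072 = 882.691306
V = π·1² × L = 3.141593 × 882.691306 = 2773.056522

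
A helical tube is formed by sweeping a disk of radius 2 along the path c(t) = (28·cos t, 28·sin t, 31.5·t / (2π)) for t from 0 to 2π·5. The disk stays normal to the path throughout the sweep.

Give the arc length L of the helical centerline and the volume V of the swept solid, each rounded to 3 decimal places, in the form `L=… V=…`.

L=893.635 V=11229.747

2πR = 2π·28 = 175.929189
per-turn = √(175.929189² + 31.5²) = √(30951.0794 + 992.25) = √31943.3294 = 178.726969
L = 5 × 178.726969 = 893.634844
V = π·2² × L = 12.566371 × 893.634844 = 11229.746648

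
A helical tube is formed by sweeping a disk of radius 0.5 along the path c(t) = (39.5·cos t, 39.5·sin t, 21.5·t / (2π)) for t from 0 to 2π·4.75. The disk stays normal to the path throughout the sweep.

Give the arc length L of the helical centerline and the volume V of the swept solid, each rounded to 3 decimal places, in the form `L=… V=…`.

2πR = 2π·39.5 = 248.185820
per-turn = √(248.185820² + 21.5²) = √(61596.2011 + 462.25) = √62058.4511 = 249.115337
L = 4.75 × 249.115337 = 1183.297850
V = π·0.5² × L = 0.785398 × 1183.297850 = 929.359958

L=1183.298 V=929.360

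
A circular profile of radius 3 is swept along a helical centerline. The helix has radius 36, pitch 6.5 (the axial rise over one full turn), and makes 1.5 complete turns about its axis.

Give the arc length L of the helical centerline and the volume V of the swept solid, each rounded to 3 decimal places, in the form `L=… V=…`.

L=339.432 V=9597.216

2πR = 2π·36 = 226.194671
per-turn = √(226.194671² + 6.5²) = √(51164.0292 + 42.25) = √51206.2792 = 226.288045
L = 1.5 × 226.288045 = 339.432067
V = π·3² × L = 28.274334 × 339.432067 = 9597.215598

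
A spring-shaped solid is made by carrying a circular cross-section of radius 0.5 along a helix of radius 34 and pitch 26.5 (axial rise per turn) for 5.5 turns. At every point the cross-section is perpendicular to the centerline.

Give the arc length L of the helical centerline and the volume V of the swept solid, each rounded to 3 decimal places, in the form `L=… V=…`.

2πR = 2π·34 = 213.628300
per-turn = √(213.628300² + 26.5²) = √(45637.0508 + 702.25) = √46339.3008 = 215.265652
L = 5.5 × 215.265652 = 1183.961084
V = π·0.5² × L = 0.785398 × 1183.961084 = 929.880861

L=1183.961 V=929.881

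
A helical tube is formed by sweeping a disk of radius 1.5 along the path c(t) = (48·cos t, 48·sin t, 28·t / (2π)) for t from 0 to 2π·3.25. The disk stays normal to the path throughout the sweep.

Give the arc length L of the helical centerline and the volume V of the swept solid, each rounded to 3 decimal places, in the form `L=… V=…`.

L=984.392 V=6958.258

2πR = 2π·48 = 301.592895
per-turn = √(301.592895² + 28²) = √(90958.2742 + 784) = √91742.2742 = 302.889871
L = 3.25 × 302.889871 = 984.392082
V = π·1.5² × L = 7.068583 × 984.392082 = 6958.257598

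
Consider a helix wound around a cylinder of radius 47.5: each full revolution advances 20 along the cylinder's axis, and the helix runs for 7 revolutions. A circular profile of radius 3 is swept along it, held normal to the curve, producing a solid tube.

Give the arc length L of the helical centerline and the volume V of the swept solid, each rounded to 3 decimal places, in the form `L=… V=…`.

2πR = 2π·47.5 = 298.451302
per-turn = √(298.451302² + 20²) = √(89073.1797 + 400) = √89473.1797 = 299.120678
L = 7 × 299.120678 = 2093.844743
V = π·3² × L = 28.274334 × 2093.844743 = 59202.065351

L=2093.845 V=59202.065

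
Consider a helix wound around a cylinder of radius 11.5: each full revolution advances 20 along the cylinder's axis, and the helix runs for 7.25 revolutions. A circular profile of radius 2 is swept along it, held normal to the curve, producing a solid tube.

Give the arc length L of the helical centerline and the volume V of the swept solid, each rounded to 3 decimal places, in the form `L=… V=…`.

2πR = 2π·11.5 = 72.256631
per-turn = √(72.256631² + 20²) = √(5221.0207 + 400) = √5621.0207 = 74.973467
L = 7.25 × 74.973467 = 543.557635
V = π·2² × L = 12.566371 × 543.557635 = 6830.546685

L=543.558 V=6830.547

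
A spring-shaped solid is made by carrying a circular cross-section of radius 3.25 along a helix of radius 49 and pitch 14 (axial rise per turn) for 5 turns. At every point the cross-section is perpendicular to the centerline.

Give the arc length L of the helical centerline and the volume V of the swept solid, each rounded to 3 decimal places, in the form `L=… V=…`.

2πR = 2π·49 = 307.876080
per-turn = √(307.876080² + 14²) = √(94787.6807 + 196) = √94983.6807 = 308.194226
L = 5 × 308.194226 = 1540.971128
V = π·3.25² × L = 33.183072 × 1540.971128 = 51134.156505

L=1540.971 V=51134.157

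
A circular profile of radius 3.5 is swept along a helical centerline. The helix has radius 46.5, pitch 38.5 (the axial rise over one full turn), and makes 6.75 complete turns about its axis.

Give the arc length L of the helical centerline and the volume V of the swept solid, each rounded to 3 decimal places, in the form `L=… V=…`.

L=1989.183 V=76552.749

2πR = 2π·46.5 = 292.168117
per-turn = √(292.168117² + 38.5²) = √(85362.2085 + 1482.25) = √86844.4585 = 294.693839
L = 6.75 × 294.693839 = 1989.183410
V = π·3.5² × L = 38.484510 × 1989.183410 = 76552.748849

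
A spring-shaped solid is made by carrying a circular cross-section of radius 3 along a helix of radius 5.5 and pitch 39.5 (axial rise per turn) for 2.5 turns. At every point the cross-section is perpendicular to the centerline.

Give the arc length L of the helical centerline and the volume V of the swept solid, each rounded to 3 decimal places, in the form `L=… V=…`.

L=131.208 V=3709.809

2πR = 2π·5.5 = 34.557519
per-turn = √(34.557519² + 39.5²) = √(1194.2221 + 1560.25) = √2754.4721 = 52.483065
L = 2.5 × 52.483065 = 131.207663
V = π·3² × L = 28.274334 × 131.207663 = 3709.809271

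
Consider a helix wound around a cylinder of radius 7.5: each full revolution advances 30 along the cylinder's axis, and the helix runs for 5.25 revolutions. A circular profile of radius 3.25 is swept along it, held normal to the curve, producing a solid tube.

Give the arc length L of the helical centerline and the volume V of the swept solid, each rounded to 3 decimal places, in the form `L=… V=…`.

2πR = 2π·7.5 = 47.123890
per-turn = √(47.123890² + 30²) = √(2220.6610 + 900) = √3120.6610 = 55.862877
L = 5.25 × 55.862877 = 293.280103
V = π·3.25² × L = 33.183072 × 293.280103 = 9731.934877

L=293.280 V=9731.935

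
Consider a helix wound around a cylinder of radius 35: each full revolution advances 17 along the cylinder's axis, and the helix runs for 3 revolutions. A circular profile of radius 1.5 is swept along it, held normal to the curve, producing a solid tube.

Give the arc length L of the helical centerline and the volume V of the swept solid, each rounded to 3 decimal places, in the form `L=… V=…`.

2πR = 2π·35 = 219.911486
per-turn = √(219.911486² + 17²) = √(48361.0616 + 289) = √48650.0616 = 220.567590
L = 3 × 220.567590 = 661.702769
V = π·1.5² × L = 7.068583 × 661.702769 = 4677.301253

L=661.703 V=4677.301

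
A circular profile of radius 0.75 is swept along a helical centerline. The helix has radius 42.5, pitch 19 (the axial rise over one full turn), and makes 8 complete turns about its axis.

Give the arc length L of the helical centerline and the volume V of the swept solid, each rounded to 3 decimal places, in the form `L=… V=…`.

L=2141.684 V=3784.668

2πR = 2π·42.5 = 267.035376
per-turn = √(267.035376² + 19²) = √(71307.8918 + 361) = √71668.8918 = 267.710463
L = 8 × 267.710463 = 2141.683701
V = π·0.75² × L = 1.767146 × 2141.683701 = 3784.667502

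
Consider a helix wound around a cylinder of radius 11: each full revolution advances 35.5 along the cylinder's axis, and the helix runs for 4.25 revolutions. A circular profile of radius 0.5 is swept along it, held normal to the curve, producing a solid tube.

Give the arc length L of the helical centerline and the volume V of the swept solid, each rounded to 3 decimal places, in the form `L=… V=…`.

L=330.221 V=259.355

2πR = 2π·11 = 69.115038
per-turn = √(69.115038² + 35.5²) = √(4776.8885 + 1260.25) = √6037.1385 = 77.699025
L = 4.25 × 77.699025 = 330.220857
V = π·0.5² × L = 0.785398 × 330.220857 = 259.354855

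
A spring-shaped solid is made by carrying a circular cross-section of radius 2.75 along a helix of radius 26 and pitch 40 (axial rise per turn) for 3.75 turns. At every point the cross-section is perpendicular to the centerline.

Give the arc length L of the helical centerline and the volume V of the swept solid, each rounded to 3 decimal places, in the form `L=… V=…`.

L=630.707 V=14984.530

2πR = 2π·26 = 163.362818
per-turn = √(163.362818² + 40²) = √(26687.4103 + 1600) = √28287.4103 = 168.188615
L = 3.75 × 168.188615 = 630.707307
V = π·2.75² × L = 23.758294 × 630.707307 = 14984.529912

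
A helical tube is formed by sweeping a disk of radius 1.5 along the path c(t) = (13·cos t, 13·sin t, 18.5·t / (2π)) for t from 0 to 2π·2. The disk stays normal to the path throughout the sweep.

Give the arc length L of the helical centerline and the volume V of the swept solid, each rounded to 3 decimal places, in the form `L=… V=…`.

2πR = 2π·13 = 81.681409
per-turn = √(81.681409² + 18.5²) = √(6671.8526 + 342.25) = √7014.1026 = 83.750239
L = 2 × 83.750239 = 167.500479
V = π·1.5² × L = 7.068583 × 167.500479 = 1183.991114

L=167.500 V=1183.991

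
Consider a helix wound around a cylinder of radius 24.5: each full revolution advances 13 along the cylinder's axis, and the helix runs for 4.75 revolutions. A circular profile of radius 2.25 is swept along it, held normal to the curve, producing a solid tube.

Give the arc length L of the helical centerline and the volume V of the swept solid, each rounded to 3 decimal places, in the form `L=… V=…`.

L=733.808 V=11670.719

2πR = 2π·24.5 = 153.938040
per-turn = √(153.938040² + 13²) = √(23696.9202 + 169) = √23865.9202 = 154.485987
L = 4.75 × 154.485987 = 733.808438
V = π·2.25² × L = 15.904313 × 733.808438 = 11670.718941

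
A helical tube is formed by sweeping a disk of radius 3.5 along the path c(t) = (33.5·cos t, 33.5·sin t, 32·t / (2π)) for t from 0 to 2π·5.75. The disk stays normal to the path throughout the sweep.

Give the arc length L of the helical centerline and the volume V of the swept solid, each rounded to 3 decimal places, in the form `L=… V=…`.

2πR = 2π·33.5 = 210.486708
per-turn = √(210.486708² + 32²) = √(44304.6542 + 1024) = √45328.6542 = 212.905270
L = 5.75 × 212.905270 = 1224.205305
V = π·3.5² × L = 38.484510 × 1224.205305 = 47112.941299

L=1224.205 V=47112.941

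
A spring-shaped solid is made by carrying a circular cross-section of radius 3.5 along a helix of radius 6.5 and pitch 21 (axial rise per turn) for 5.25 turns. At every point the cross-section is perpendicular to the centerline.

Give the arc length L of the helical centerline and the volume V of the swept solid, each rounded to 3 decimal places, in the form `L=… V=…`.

2πR = 2π·6.5 = 40.840704
per-turn = √(40.840704² + 21²) = √(1667.9631 + 441) = √2108.9631 = 45.923449
L = 5.25 × 45.923449 = 241.098106
V = π·3.5² × L = 38.484510 × 241.098106 = 9278.542468

L=241.098 V=9278.542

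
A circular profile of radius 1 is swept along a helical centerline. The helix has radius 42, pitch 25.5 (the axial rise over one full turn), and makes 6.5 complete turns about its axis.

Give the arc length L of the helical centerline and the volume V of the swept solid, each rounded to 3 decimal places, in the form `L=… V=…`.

2πR = 2π·42 = 263.893783
per-turn = √(263.893783² + 25.5²) = √(69639.9287 + 650.25) = √70290.1787 = 265.122950
L = 6.5 × 265.122950 = 1723.299175
V = π·1² × L = 3.141593 × 1723.299175 = 5413.904030

L=1723.299 V=5413.904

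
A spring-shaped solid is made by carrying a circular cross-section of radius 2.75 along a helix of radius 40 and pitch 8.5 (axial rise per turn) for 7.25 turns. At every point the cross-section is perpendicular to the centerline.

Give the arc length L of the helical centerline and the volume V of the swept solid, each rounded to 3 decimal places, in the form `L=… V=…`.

L=1823.166 V=43315.304

2πR = 2π·40 = 251.327412
per-turn = √(251.327412² + 8.5²) = √(63165.4682 + 72.25) = √63237.7182 = 251.471108
L = 7.25 × 251.471108 = 1823.165533
V = π·2.75² × L = 23.758294 × 1823.165533 = 43315.303554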